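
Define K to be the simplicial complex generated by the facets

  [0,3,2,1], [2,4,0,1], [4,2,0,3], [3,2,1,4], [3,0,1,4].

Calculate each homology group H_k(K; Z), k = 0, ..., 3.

H_0 = Z,  H_1 = 0,  H_2 = 0,  H_3 = Z.

K has 5 vertices, 10 edges, 10 triangles, 5 3-simplices.
rank ∂_0 = 0, rank ∂_1 = 4 ⇒ b_0 = 5 − 0 − 4 = 1; all invariant factors of ∂_1 are 1 so no torsion. So H_0 = Z.
rank ∂_1 = 4, rank ∂_2 = 6 ⇒ b_1 = 10 − 4 − 6 = 0; all invariant factors of ∂_2 are 1 so no torsion. So H_1 = 0.
rank ∂_2 = 6, rank ∂_3 = 4 ⇒ b_2 = 10 − 6 − 4 = 0; all invariant factors of ∂_3 are 1 so no torsion. So H_2 = 0.
rank ∂_3 = 4, rank ∂_4 = 0 ⇒ b_3 = 5 − 4 − 0 = 1. So H_3 = Z.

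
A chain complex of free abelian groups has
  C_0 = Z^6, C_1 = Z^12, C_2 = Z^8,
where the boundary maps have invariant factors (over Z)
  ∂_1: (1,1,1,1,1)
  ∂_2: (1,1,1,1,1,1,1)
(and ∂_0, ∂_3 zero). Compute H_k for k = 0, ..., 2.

H_0: b_0 = 6 − 0 − 5 = 1; torsion from ∂_1 factors > 1: none. So H_0 ≅ Z.
H_1: b_1 = 12 − 5 − 7 = 0; torsion from ∂_2 factors > 1: none. So H_1 ≅ 0.
H_2: b_2 = 8 − 7 − 0 = 1; torsion from ∂_3 factors > 1: none. So H_2 ≅ Z.

H_0 ≅ Z,  H_1 = 0,  H_2 ≅ Z.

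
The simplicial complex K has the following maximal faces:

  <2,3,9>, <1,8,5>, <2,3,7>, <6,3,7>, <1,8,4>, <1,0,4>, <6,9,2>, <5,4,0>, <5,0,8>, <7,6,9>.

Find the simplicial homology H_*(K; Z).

H_0 ≅ Z^2,  H_1 ≅ Z^2,  H_2 = 0.

We work with the vertex ordering 0 < 1 < 2 < 3 < 4 < 5 < 6 < 7 < 8 < 9. The simplices of K, each written with vertices in increasing order, are:

  0-simplices (10): [0], [1], [2], [3], [4], [5], [6], [7], [8], [9]
  1-simplices (20): [0,1], [0,4], [0,5], [0,8], [1,4], [1,5], [1,8], [2,3], [2,6], [2,7], [2,9], [3,6], [3,7], [3,9], [4,5], [4,8], [5,8], [6,7], [6,9], [7,9]
  2-simplices (10): [0,1,4], [0,4,5], [0,5,8], [1,4,8], [1,5,8], [2,3,7], [2,3,9], [2,6,9], [3,6,7], [6,7,9]

Hence C_0 ≅ Z^10, C_1 ≅ Z^20, C_2 ≅ Z^10.

∂_1: C_1 → C_0 is given by ∂[p,q] = [q] − [p]. For instance
  ∂[0,4] = [4] − [0].
As a 10×20 matrix over Z this has rank 8, with invariant factors (1,1,1,1,1,1,1,1).

Boundary ∂_2: C_2 → C_1 sends each 2-simplex [p,q,r] to [q,r] − [p,r] + [p,q]. For instance
  ∂[0,1,4] = [1,4] − [0,4] + [0,1],
  ∂[6,7,9] = [7,9] − [6,9] + [6,7].
As a 20×10 matrix over Z this has rank 10, with invariant factors (1,1,1,1,1,1,1,1,1,1).

Now H_k = ker ∂_k / im ∂_{k+1}, so:

  H_0: rank C_0 − rank ∂_1 = 10 − 8 = 2, and the invariant factors of ∂_1 are all 1, so H_0 ≅ Z^2.
  H_1: rank ker ∂_1 − rank ∂_2 = (20 − 8) − 10 = 2, and the invariant factors of ∂_2 are all 1, so H_1 ≅ Z^2.
  H_2: rank ker ∂_2 − rank ∂_3 = (10 − 10) − 0 = 0, and there is no ∂_3, so H_2 ≅ 0.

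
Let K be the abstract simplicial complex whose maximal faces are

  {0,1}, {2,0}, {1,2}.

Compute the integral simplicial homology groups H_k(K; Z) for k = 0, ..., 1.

H_0 = Z,  H_1 = Z.

Order the vertices as 0 < 1 < 2. Listing each simplex with vertices in this order, K has dimension 1 with simplices:

  0-simplices (3): [0], [1], [2]
  1-simplices (3): [0,1], [0,2], [1,2]

Hence C_0 ≅ Z^3, C_1 ≅ Z^3.

The boundary map ∂_1: C_1 → C_0 maps an edge to its endpoints' difference, ∂[p,q] = q − p. For instance
  ∂[0,1] = [1] − [0].
As a 3×3 matrix over Z this has rank 2, with invariant factors (1,1).

From H_k ≅ ker(∂_k) / im(∂_{k+1}) we obtain:

  H_0: rank C_0 − rank ∂_1 = 3 − 2 = 1, and the invariant factors of ∂_1 are all 1, so H_0 = Z.
  H_1: rank ker ∂_1 − rank ∂_2 = (3 − 2) − 0 = 1, and there is no ∂_2, so H_1 = Z.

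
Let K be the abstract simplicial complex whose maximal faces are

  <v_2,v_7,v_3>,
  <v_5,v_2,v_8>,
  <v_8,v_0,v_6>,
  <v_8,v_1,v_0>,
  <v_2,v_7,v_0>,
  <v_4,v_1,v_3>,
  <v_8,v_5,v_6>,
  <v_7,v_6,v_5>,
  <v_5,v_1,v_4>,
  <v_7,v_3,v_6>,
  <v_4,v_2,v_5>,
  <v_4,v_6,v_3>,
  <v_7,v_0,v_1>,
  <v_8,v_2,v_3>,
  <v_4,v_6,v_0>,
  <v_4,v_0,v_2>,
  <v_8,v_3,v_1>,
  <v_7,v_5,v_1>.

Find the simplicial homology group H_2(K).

H_2 ≅ Z.

K has 9 vertices, 27 edges, 18 triangles.
rank ∂_2 = 17, rank ∂_3 = 0 ⇒ b_2 = 18 − 17 − 0 = 1. So H_2 ≅ Z.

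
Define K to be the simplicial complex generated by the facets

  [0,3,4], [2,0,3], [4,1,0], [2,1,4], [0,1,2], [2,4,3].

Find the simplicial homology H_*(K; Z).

Fix the vertex order 0 < 1 < 2 < 3 < 4 and write every simplex with vertices in increasing order. Then dim K = 2 and the simplices of K are:

  0-simplices (5): [0], [1], [2], [3], [4]
  1-simplices (9): [0,1], [0,2], [0,3], [0,4], [1,2], [1,4], [2,3], [2,4], [3,4]
  2-simplices (6): [0,1,2], [0,1,4], [0,2,3], [0,3,4], [1,2,4], [2,3,4]

Hence C_0 ≅ Z^5, C_1 ≅ Z^9, C_2 ≅ Z^6.

Boundary ∂_1: C_1 → C_0 is given by ∂[p,q] = [q] − [p].
This gives a 5×9 integer matrix of rank 4; reducing to Smith normal form yields diagonal entries (1,1,1,1).

∂_2: C_2 → C_1 acts by ∂[p,q,r] = [q,r] − [p,r] + [p,q]. For instance
  ∂[1,2,4] = [2,4] − [1,4] + [1,2],
  ∂[0,1,4] = [1,4] − [0,4] + [0,1].
The 9×6 boundary matrix has rank 5 and Smith normal form diag(1,1,1,1,1).

Computing H_k = (kernel of ∂_k) / (image of ∂_{k+1}):

  H_0: rank C_0 − rank ∂_1 = 5 − 4 = 1, and the invariant factors of ∂_1 are all 1, so H_0 ≅ Z.
  H_1: rank ker ∂_1 − rank ∂_2 = (9 − 4) − 5 = 0, and the invariant factors of ∂_2 are all 1, so H_1 ≅ 0.
  H_2: rank ker ∂_2 − rank ∂_3 = (6 − 5) − 0 = 1, and there is no ∂_3, so H_2 ≅ Z.

H_0 ≅ Z,  H_1 = 0,  H_2 ≅ Z.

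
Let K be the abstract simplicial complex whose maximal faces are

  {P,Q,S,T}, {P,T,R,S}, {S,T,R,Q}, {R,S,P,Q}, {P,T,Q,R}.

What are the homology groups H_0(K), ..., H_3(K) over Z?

H_0 = Z,  H_1 = 0,  H_2 = 0,  H_3 = Z.

Order the vertices as P < Q < R < S < T. Listing each simplex with vertices in this order, K has dimension 3 with simplices:

  0-simplices (5): P, Q, R, S, T
  1-simplices (10): PQ, PR, PS, PT, QR, QS, QT, RS, RT, ST
  2-simplices (10): PQR, PQS, PQT, PRS, PRT, PST, QRS, QRT, QST, RST
  3-simplices (5): PQRS, PQRT, PQST, PRST, QRST

Hence C_0 ≅ Z^5, C_1 ≅ Z^10, C_2 ≅ Z^10, C_3 ≅ Z^5.

The boundary map ∂_1: C_1 → C_0 maps an edge to its endpoints' difference, ∂[p,q] = q − p.
As a 5×10 matrix over Z this has rank 4, with invariant factors (1,1,1,1).

Boundary ∂_2: C_2 → C_1 maps a triangle to the signed sum of its edges. For instance
  ∂QRT = RT − QT + QR,
  ∂PQR = QR − PR + PQ.
The 10×10 boundary matrix has rank 6 and Smith normal form diag(1,1,1,1,1,1).

Boundary ∂_3: C_3 → C_2 sends each 3-simplex σ to the alternating sum Σ_i (−1)^i (σ with its i-th vertex removed). For instance
  ∂PQRT = QRT − PRT + PQT − PQR,
  ∂PRST = RST − PST + PRT − PRS.
The 10×5 boundary matrix has rank 4 and Smith normal form diag(1,1,1,1).

Reading off H_k = ker ∂_k / im ∂_{k+1}:

  H_0: rank C_0 − rank ∂_1 = 5 − 4 = 1, and the invariant factors of ∂_1 are all 1, so H_0 = Z.
  H_1: rank ker ∂_1 − rank ∂_2 = (10 − 4) − 6 = 0, and the invariant factors of ∂_2 are all 1, so H_1 = 0.
  H_2: rank ker ∂_2 − rank ∂_3 = (10 − 6) − 4 = 0, and the invariant factors of ∂_3 are all 1, so H_2 = 0.
  H_3: rank ker ∂_3 − rank ∂_4 = (5 − 4) − 0 = 1, and there is no ∂_4, so H_3 = Z.

(K is a triangulation of the 3-sphere S^3.)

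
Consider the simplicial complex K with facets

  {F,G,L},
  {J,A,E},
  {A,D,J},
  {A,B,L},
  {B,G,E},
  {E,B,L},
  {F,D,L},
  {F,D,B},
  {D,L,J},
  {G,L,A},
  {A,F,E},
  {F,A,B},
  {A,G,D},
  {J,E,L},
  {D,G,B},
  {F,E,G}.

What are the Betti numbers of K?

K has 8 vertices, 24 edges, 16 triangles.
rank ∂_0 = 0, rank ∂_1 = 7 ⇒ b_0 = 8 − 0 − 7 = 1; all invariant factors of ∂_1 are 1 so no torsion. So H_0 ≅ Z.
rank ∂_1 = 7, rank ∂_2 = 15 ⇒ b_1 = 24 − 7 − 15 = 2; all invariant factors of ∂_2 are 1 so no torsion. So H_1 ≅ Z^2.
rank ∂_2 = 15, rank ∂_3 = 0 ⇒ b_2 = 16 − 15 − 0 = 1. So H_2 ≅ Z.

b_0 = 1, b_1 = 2, b_2 = 1.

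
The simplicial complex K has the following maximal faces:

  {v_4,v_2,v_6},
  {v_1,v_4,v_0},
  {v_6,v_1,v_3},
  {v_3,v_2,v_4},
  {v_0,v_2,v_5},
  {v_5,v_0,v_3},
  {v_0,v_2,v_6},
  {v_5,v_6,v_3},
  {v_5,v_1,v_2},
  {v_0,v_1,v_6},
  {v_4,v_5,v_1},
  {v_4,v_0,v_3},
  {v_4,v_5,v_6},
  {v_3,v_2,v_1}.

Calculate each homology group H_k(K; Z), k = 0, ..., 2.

Order the vertices as v_0 < v_1 < v_2 < v_3 < v_4 < v_5 < v_6. Listing each simplex with vertices in this order, K has dimension 2 with simplices:

  0-simplices (7): [v_0], [v_1], [v_2], [v_3], [v_4], [v_5], [v_6]
  1-simplices (21): (21 of them)
  2-simplices (14): (14 of them)

so the chain groups are C_0 ≅ Z^7, C_1 ≅ Z^21, C_2 ≅ Z^14.

∂_1: C_1 → C_0 sends each edge [p,q] (with p < q) to q − p. For instance
  ∂[v_1,v_5] = [v_5] − [v_1].
The 7×21 boundary matrix has rank 6 and Smith normal form diag(1,1,1,1,1,1).

Boundary ∂_2: C_2 → C_1 acts by ∂[p,q,r] = [q,r] − [p,r] + [p,q]. For instance
  ∂[v_2,v_4,v_6] = [v_4,v_6] − [v_2,v_6] + [v_2,v_4],
  ∂[v_1,v_2,v_5] = [v_2,v_5] − [v_1,v_5] + [v_1,v_2].
The resulting 21×14 matrix has rank 13, and its Smith normal form has invariant factors (1,1,1,1,1,1,1,1,1,1,1,1,1).

Reading off H_k = ker ∂_k / im ∂_{k+1}:

  H_0: rank C_0 − rank ∂_1 = 7 − 6 = 1, and the invariant factors of ∂_1 are all 1, so H_0 = Z.
  H_1: rank ker ∂_1 − rank ∂_2 = (21 − 6) − 13 = 2, and the invariant factors of ∂_2 are all 1, so H_1 = Z^2.
  H_2: rank ker ∂_2 − rank ∂_3 = (14 − 13) − 0 = 1, and there is no ∂_3, so H_2 = Z.

H_0 ≅ Z,  H_1 ≅ Z^2,  H_2 ≅ Z.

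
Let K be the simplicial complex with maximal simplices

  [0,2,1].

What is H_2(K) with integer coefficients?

Fix the vertex order 0 < 1 < 2 and write every simplex with vertices in increasing order. Then dim K = 2 and the simplices of K are:

  0-simplices (3): [0], [1], [2]
  1-simplices (3): [0,1], [0,2], [1,2]
  2-simplices (1): [0,1,2]

Hence C_0 ≅ Z^3, C_1 ≅ Z^3, C_2 ≅ Z^1.

The boundary map ∂_1: C_1 → C_0 sends each edge [p,q] (with p < q) to q − p.
The 3×3 boundary matrix has rank 2 and Smith normal form diag(1,1).

Boundary ∂_2: C_2 → C_1 acts by ∂[p,q,r] = [q,r] − [p,r] + [p,q]. For instance
  ∂[0,1,2] = [1,2] − [0,2] + [0,1].
This gives a 3×1 integer matrix of rank 1; reducing to Smith normal form yields diagonal entries (1).

Computing H_k = (kernel of ∂_k) / (image of ∂_{k+1}):

  H_2: rank ker ∂_2 − rank ∂_3 = (1 − 1) − 0 = 0, and there is no ∂_3, so H_2 ≅ 0.

H_2 ≅ 0.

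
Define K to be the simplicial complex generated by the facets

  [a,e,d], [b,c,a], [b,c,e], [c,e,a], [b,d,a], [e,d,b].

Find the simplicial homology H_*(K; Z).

H_0 = Z,  H_1 = 0,  H_2 = Z.

Order the vertices as a < b < c < d < e. Listing each simplex with vertices in this order, K has dimension 2 with simplices:

  0-simplices (5): a, b, c, d, e
  1-simplices (9): ab, ac, ad, ae, bc, bd, be, ce, de
  2-simplices (6): abc, abd, ace, ade, bce, bde

Hence C_0 ≅ Z^5, C_1 ≅ Z^9, C_2 ≅ Z^6.

Boundary ∂_1: C_1 → C_0 maps an edge to its endpoints' difference, ∂[p,q] = q − p. For instance
  ∂bc = c − b.
This gives a 5×9 integer matrix of rank 4; reducing to Smith normal form yields diagonal entries (1,1,1,1).

The boundary map ∂_2: C_2 → C_1 maps a triangle to the signed sum of its edges. For instance
  ∂abd = bd − ad + ab,
  ∂ace = ce − ae + ac.
This gives a 9×6 integer matrix of rank 5; reducing to Smith normal form yields diagonal entries (1,1,1,1,1).

Computing H_k = (kernel of ∂_k) / (image of ∂_{k+1}):

  H_0: rank C_0 − rank ∂_1 = 5 − 4 = 1, and the invariant factors of ∂_1 are all 1, so H_0 = Z.
  H_1: rank ker ∂_1 − rank ∂_2 = (9 − 4) − 5 = 0, and the invariant factors of ∂_2 are all 1, so H_1 = 0.
  H_2: rank ker ∂_2 − rank ∂_3 = (6 − 5) − 0 = 1, and there is no ∂_3, so H_2 = Z.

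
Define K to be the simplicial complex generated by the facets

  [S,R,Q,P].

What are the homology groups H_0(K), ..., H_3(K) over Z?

H_0 ≅ Z,  H_1 = 0,  H_2 = 0,  H_3 = 0.

K has 4 vertices, 6 edges, 4 triangles, 1 3-simplex.
rank ∂_0 = 0, rank ∂_1 = 3 ⇒ b_0 = 4 − 0 − 3 = 1; all invariant factors of ∂_1 are 1 so no torsion. So H_0 ≅ Z.
rank ∂_1 = 3, rank ∂_2 = 3 ⇒ b_1 = 6 − 3 − 3 = 0; all invariant factors of ∂_2 are 1 so no torsion. So H_1 ≅ 0.
rank ∂_2 = 3, rank ∂_3 = 1 ⇒ b_2 = 4 − 3 − 1 = 0; all invariant factors of ∂_3 are 1 so no torsion. So H_2 ≅ 0.
rank ∂_3 = 1, rank ∂_4 = 0 ⇒ b_3 = 1 − 1 − 0 = 0. So H_3 ≅ 0.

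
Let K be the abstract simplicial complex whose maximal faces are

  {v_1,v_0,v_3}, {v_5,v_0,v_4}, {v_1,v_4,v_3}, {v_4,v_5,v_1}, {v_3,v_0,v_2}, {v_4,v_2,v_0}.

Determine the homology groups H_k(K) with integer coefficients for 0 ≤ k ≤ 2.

H_0 ≅ Z,  H_1 ≅ Z,  H_2 = 0.

Order the vertices as v_0 < v_1 < v_2 < v_3 < v_4 < v_5. Listing each simplex with vertices in this order, K has dimension 2 with simplices:

  0-simplices (6): [v_0], [v_1], [v_2], [v_3], [v_4], [v_5]
  1-simplices (12): [v_0,v_1], [v_0,v_2], [v_0,v_3], [v_0,v_4], [v_0,v_5], [v_1,v_3], [v_1,v_4], [v_1,v_5], [v_2,v_3], [v_2,v_4], [v_3,v_4], [v_4,v_5]
  2-simplices (6): [v_0,v_1,v_3], [v_0,v_2,v_3], [v_0,v_2,v_4], [v_0,v_4,v_5], [v_1,v_3,v_4], [v_1,v_4,v_5]

giving chain groups C_0 ≅ Z^6, C_1 ≅ Z^12, C_2 ≅ Z^6.

Boundary ∂_1: C_1 → C_0 is given by ∂[p,q] = [q] − [p].
The resulting 6×12 matrix has rank 5, and its Smith normal form has invariant factors (1,1,1,1,1).

∂_2: C_2 → C_1 sends each 2-simplex [p,q,r] to [q,r] − [p,r] + [p,q]. For instance
  ∂[v_0,v_1,v_3] = [v_1,v_3] − [v_0,v_3] + [v_0,v_1],
  ∂[v_1,v_4,v_5] = [v_4,v_5] − [v_1,v_5] + [v_1,v_4].
The 12×6 boundary matrix has rank 6 and Smith normal form diag(1,1,1,1,1,1).

Reading off H_k = ker ∂_k / im ∂_{k+1}:

  H_0: rank C_0 − rank ∂_1 = 6 − 5 = 1, and the invariant factors of ∂_1 are all 1, so H_0 = Z.
  H_1: rank ker ∂_1 − rank ∂_2 = (12 − 5) − 6 = 1, and the invariant factors of ∂_2 are all 1, so H_1 = Z.
  H_2: rank ker ∂_2 − rank ∂_3 = (6 − 6) − 0 = 0, and there is no ∂_3, so H_2 = 0.

As a check, the Euler characteristic is 6 − 12 + 6 = 0, which agrees with 1 − 1 + 0 = 0.
(K is a triangulation of the cylinder S^1 x I.)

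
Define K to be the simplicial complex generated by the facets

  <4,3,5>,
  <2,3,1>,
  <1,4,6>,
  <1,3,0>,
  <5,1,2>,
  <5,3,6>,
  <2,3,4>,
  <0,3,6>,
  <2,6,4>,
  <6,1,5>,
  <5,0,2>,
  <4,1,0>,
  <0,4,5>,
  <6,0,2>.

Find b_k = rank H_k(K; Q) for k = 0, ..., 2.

b_0 = 1, b_1 = 2, b_2 = 1.

Fix the vertex order 0 < 1 < 2 < 3 < 4 < 5 < 6 and write every simplex with vertices in increasing order. Then dim K = 2 and the simplices of K are:

  0-simplices (7): [0], [1], [2], [3], [4], [5], [6]
  1-simplices (21): [0,1], [0,2], [0,3], [0,4], [0,5], [0,6], [1,2], [1,3], [1,4], [1,5], [1,6], [2,3], [2,4], [2,5], [2,6], [3,4], [3,5], [3,6], [4,5], [4,6], [5,6]
  2-simplices (14): [0,1,3], [0,1,4], [0,2,5], [0,2,6], [0,3,6], [0,4,5], [1,2,3], [1,2,5], [1,4,6], [1,5,6], [2,3,4], [2,4,6], [3,4,5], [3,5,6]

so the chain groups are C_0 ≅ Z^7, C_1 ≅ Z^21, C_2 ≅ Z^14.

The boundary map ∂_1: C_1 → C_0 is given by ∂[p,q] = [q] − [p]. For instance
  ∂[4,5] = [5] − [4].
This gives a 7×21 integer matrix of rank 6; reducing to Smith normal form yields diagonal entries (1,1,1,1,1,1).

The boundary map ∂_2: C_2 → C_1 sends each 2-simplex [p,q,r] to [q,r] − [p,r] + [p,q]. For instance
  ∂[1,4,6] = [4,6] − [1,6] + [1,4],
  ∂[1,2,5] = [2,5] − [1,5] + [1,2].
As a 21×14 matrix over Z this has rank 13, with invariant factors (1,1,1,1,1,1,1,1,1,1,1,1,1).

Now H_k = ker ∂_k / im ∂_{k+1}, so:

  H_0: rank C_0 − rank ∂_1 = 7 − 6 = 1, and the invariant factors of ∂_1 are all 1, so H_0 = Z.
  H_1: rank ker ∂_1 − rank ∂_2 = (21 − 6) − 13 = 2, and the invariant factors of ∂_2 are all 1, so H_1 = Z^2.
  H_2: rank ker ∂_2 − rank ∂_3 = (14 − 13) − 0 = 1, and there is no ∂_3, so H_2 = Z.

(K is a triangulation of the torus T^2.)

Hence the Betti numbers are b_0 = 1, b_1 = 2, b_2 = 1.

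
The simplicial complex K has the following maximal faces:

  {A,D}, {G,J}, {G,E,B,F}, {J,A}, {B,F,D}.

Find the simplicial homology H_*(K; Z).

H_0 ≅ Z,  H_1 ≅ Z,  H_2 = 0,  H_3 = 0.

Fix the vertex order A < B < D < E < F < G < J and write every simplex with vertices in increasing order. Then dim K = 3 and the simplices of K are:

  0-simplices (7): A, B, D, E, F, G, J
  1-simplices (11): AD, AJ, BD, BE, BF, BG, DF, EF, EG, FG, GJ
  2-simplices (5): BDF, BEF, BEG, BFG, EFG
  3-simplices (1): BEFG

Hence C_0 ≅ Z^7, C_1 ≅ Z^11, C_2 ≅ Z^5, C_3 ≅ Z^1.

Boundary ∂_1: C_1 → C_0 maps an edge to its endpoints' difference, ∂[p,q] = q − p. For instance
  ∂BE = E − B.
This gives a 7×11 integer matrix of rank 6; reducing to Smith normal form yields diagonal entries (1,1,1,1,1,1).

Boundary ∂_2: C_2 → C_1 acts by ∂[p,q,r] = [q,r] − [p,r] + [p,q]. For instance
  ∂BDF = DF − BF + BD,
  ∂BEG = EG − BG + BE.
This gives a 11×5 integer matrix of rank 4; reducing to Smith normal form yields diagonal entries (1,1,1,1).

∂_3: C_3 → C_2 sends each 3-simplex σ to the alternating sum Σ_i (−1)^i (σ with its i-th vertex removed). For instance
  ∂BEFG = EFG − BFG + BEG − BEF.
The resulting 5×1 matrix has rank 1, and its Smith normal form has invariant factors (1).

From H_k ≅ ker(∂_k) / im(∂_{k+1}) we obtain:

  H_0: rank C_0 − rank ∂_1 = 7 − 6 = 1, and the invariant factors of ∂_1 are all 1, so H_0 ≅ Z.
  H_1: rank ker ∂_1 − rank ∂_2 = (11 − 6) − 4 = 1, and the invariant factors of ∂_2 are all 1, so H_1 ≅ Z.
  H_2: rank ker ∂_2 − rank ∂_3 = (5 − 4) − 1 = 0, and the invariant factors of ∂_3 are all 1, so H_2 ≅ 0.
  H_3: rank ker ∂_3 − rank ∂_4 = (1 − 1) − 0 = 0, and there is no ∂_4, so H_3 ≅ 0.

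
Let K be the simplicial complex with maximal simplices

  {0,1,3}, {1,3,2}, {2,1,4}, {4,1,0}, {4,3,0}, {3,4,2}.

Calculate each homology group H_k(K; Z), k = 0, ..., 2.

H_0 = Z,  H_1 = 0,  H_2 = Z.

Order the vertices as 0 < 1 < 2 < 3 < 4. Listing each simplex with vertices in this order, K has dimension 2 with simplices:

  0-simplices (5): [0], [1], [2], [3], [4]
  1-simplices (9): [0,1], [0,3], [0,4], [1,2], [1,3], [1,4], [2,3], [2,4], [3,4]
  2-simplices (6): [0,1,3], [0,1,4], [0,3,4], [1,2,3], [1,2,4], [2,3,4]

giving chain groups C_0 ≅ Z^5, C_1 ≅ Z^9, C_2 ≅ Z^6.

∂_1: C_1 → C_0 sends each edge [p,q] (with p < q) to q − p. For instance
  ∂[0,4] = [4] − [0].
This gives a 5×9 integer matrix of rank 4; reducing to Smith normal form yields diagonal entries (1,1,1,1).

Boundary ∂_2: C_2 → C_1 maps a triangle to the signed sum of its edges. For instance
  ∂[1,2,4] = [2,4] − [1,4] + [1,2],
  ∂[2,3,4] = [3,4] − [2,4] + [2,3].
The resulting 9×6 matrix has rank 5, and its Smith normal form has invariant factors (1,1,1,1,1).

Computing H_k = (kernel of ∂_k) / (image of ∂_{k+1}):

  H_0: rank C_0 − rank ∂_1 = 5 − 4 = 1, and the invariant factors of ∂_1 are all 1, so H_0 ≅ Z.
  H_1: rank ker ∂_1 − rank ∂_2 = (9 − 4) − 5 = 0, and the invariant factors of ∂_2 are all 1, so H_1 ≅ 0.
  H_2: rank ker ∂_2 − rank ∂_3 = (6 − 5) − 0 = 1, and there is no ∂_3, so H_2 ≅ Z.

As a check, the Euler characteristic is 5 − 9 + 6 = 2, which agrees with 1 − 0 + 1 = 2.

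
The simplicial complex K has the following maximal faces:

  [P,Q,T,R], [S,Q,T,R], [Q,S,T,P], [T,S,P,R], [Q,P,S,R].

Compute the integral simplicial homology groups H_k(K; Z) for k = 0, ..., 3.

H_0 ≅ Z,  H_1 = 0,  H_2 = 0,  H_3 ≅ Z.

Take the total order P < Q < R < S < T on the vertex set. Then K (dimension 3) consists of the simplices:

  0-simplices (5): P, Q, R, S, T
  1-simplices (10): PQ, PR, PS, PT, QR, QS, QT, RS, RT, ST
  2-simplices (10): PQR, PQS, PQT, PRS, PRT, PST, QRS, QRT, QST, RST
  3-simplices (5): PQRS, PQRT, PQST, PRST, QRST

giving chain groups C_0 ≅ Z^5, C_1 ≅ Z^10, C_2 ≅ Z^10, C_3 ≅ Z^5.

The boundary map ∂_1: C_1 → C_0 maps an edge to its endpoints' difference, ∂[p,q] = q − p. For instance
  ∂QT = T − Q.
The resulting 5×10 matrix has rank 4, and its Smith normal form has invariant factors (1,1,1,1).

Boundary ∂_2: C_2 → C_1 maps a triangle to the signed sum of its edges. For instance
  ∂PQT = QT − PT + PQ,
  ∂QRT = RT − QT + QR.
The 10×10 boundary matrix has rank 6 and Smith normal form diag(1,1,1,1,1,1).

∂_3: C_3 → C_2 sends each 3-simplex σ to the alternating sum Σ_i (−1)^i (σ with its i-th vertex removed). For instance
  ∂PQRT = QRT − PRT + PQT − PQR,
  ∂QRST = RST − QST + QRT − QRS.
The resulting 10×5 matrix has rank 4, and its Smith normal form has invariant factors (1,1,1,1).

From H_k ≅ ker(∂_k) / im(∂_{k+1}) we obtain:

  H_0: rank C_0 − rank ∂_1 = 5 − 4 = 1, and the invariant factors of ∂_1 are all 1, so H_0 = Z.
  H_1: rank ker ∂_1 − rank ∂_2 = (10 − 4) − 6 = 0, and the invariant factors of ∂_2 are all 1, so H_1 = 0.
  H_2: rank ker ∂_2 − rank ∂_3 = (10 − 6) − 4 = 0, and the invariant factors of ∂_3 are all 1, so H_2 = 0.
  H_3: rank ker ∂_3 − rank ∂_4 = (5 − 4) − 0 = 1, and there is no ∂_4, so H_3 = Z.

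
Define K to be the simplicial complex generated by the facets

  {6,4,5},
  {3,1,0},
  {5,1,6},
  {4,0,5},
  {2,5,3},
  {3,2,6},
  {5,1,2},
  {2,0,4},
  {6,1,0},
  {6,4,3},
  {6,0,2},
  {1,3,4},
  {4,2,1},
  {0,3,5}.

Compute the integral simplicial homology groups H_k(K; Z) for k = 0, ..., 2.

H_0 = Z,  H_1 = Z^2,  H_2 = Z.

Order the vertices as 0 < 1 < 2 < 3 < 4 < 5 < 6. Listing each simplex with vertices in this order, K has dimension 2 with simplices:

  0-simplices (7): [0], [1], [2], [3], [4], [5], [6]
  1-simplices (21): [0,1], [0,2], [0,3], [0,4], [0,5], [0,6], [1,2], [1,3], [1,4], [1,5], [1,6], [2,3], [2,4], [2,5], [2,6], [3,4], [3,5], [3,6], [4,5], [4,6], [5,6]
  2-simplices (14): [0,1,3], [0,1,6], [0,2,4], [0,2,6], [0,3,5], [0,4,5], [1,2,4], [1,2,5], [1,3,4], [1,5,6], [2,3,5], [2,3,6], [3,4,6], [4,5,6]

so the chain groups are C_0 ≅ Z^7, C_1 ≅ Z^21, C_2 ≅ Z^14.

The boundary map ∂_1: C_1 → C_0 maps an edge to its endpoints' difference, ∂[p,q] = q − p.
As a 7×21 matrix over Z this has rank 6, with invariant factors (1,1,1,1,1,1).

The boundary map ∂_2: C_2 → C_1 sends each 2-simplex [p,q,r] to [q,r] − [p,r] + [p,q]. For instance
  ∂[3,4,6] = [4,6] − [3,6] + [3,4],
  ∂[1,5,6] = [5,6] − [1,6] + [1,5].
The 21×14 boundary matrix has rank 13 and Smith normal form diag(1,1,1,1,1,1,1,1,1,1,1,1,1).

Now H_k = ker ∂_k / im ∂_{k+1}, so:

  H_0: rank C_0 − rank ∂_1 = 7 − 6 = 1, and the invariant factors of ∂_1 are all 1, so H_0 = Z.
  H_1: rank ker ∂_1 − rank ∂_2 = (21 − 6) − 13 = 2, and the invariant factors of ∂_2 are all 1, so H_1 = Z^2.
  H_2: rank ker ∂_2 − rank ∂_3 = (14 − 13) − 0 = 1, and there is no ∂_3, so H_2 = Z.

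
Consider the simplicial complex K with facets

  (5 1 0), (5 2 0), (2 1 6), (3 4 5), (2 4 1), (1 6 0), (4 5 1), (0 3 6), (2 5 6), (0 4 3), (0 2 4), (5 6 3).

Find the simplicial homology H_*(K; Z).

H_0 ≅ Z,  H_1 ≅ Z/2,  H_2 = 0.

Fix the vertex order 0 < 1 < 2 < 3 < 4 < 5 < 6 and write every simplex with vertices in increasing order. Then dim K = 2 and the simplices of K are:

  0-simplices (7): [0], [1], [2], [3], [4], [5], [6]
  1-simplices (18): [0,1], [0,2], [0,3], [0,4], [0,5], [0,6], [1,2], [1,4], [1,5], [1,6], [2,4], [2,5], [2,6], [3,4], [3,5], [3,6], [4,5], [5,6]
  2-simplices (12): [0,1,5], [0,1,6], [0,2,4], [0,2,5], [0,3,4], [0,3,6], [1,2,4], [1,2,6], [1,4,5], [2,5,6], [3,4,5], [3,5,6]

giving chain groups C_0 ≅ Z^7, C_1 ≅ Z^18, C_2 ≅ Z^12.

Boundary ∂_1: C_1 → C_0 maps an edge to its endpoints' difference, ∂[p,q] = q − p.
As a 7×18 matrix over Z this has rank 6, with invariant factors (1,1,1,1,1,1).

∂_2: C_2 → C_1 acts by ∂[p,q,r] = [q,r] − [p,r] + [p,q]. For instance
  ∂[0,1,5] = [1,5] − [0,5] + [0,1],
  ∂[0,2,4] = [2,4] − [0,4] + [0,2].
As a 18×12 matrix over Z this has rank 12, with invariant factors (1,1,1,1,1,1,1,1,1,1,1,2).

From H_k ≅ ker(∂_k) / im(∂_{k+1}) we obtain:

  H_0: rank C_0 − rank ∂_1 = 7 − 6 = 1, and the invariant factors of ∂_1 are all 1, so H_0 = Z.
  H_1: rank ker ∂_1 − rank ∂_2 = (18 − 6) − 12 = 0, and ∂_2 has invariant factor 2 > 1, so H_1 = Z/2.
  H_2: rank ker ∂_2 − rank ∂_3 = (12 − 12) − 0 = 0, and there is no ∂_3, so H_2 = 0.

As a check, the Euler characteristic is 7 − 18 + 12 = 1, which agrees with 1 − 0 + 0 = 1.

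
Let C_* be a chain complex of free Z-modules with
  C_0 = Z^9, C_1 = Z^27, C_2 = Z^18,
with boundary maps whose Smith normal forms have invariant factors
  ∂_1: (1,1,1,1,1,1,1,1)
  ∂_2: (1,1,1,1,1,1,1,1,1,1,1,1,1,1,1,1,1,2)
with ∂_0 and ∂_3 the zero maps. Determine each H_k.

H_0 = Z,  H_1 = Z ⊕ Z/2Z,  H_2 = 0.

H_0: b_0 = 9 − 0 − 8 = 1; torsion from ∂_1 factors > 1: none. So H_0 = Z.
H_1: b_1 = 27 − 8 − 18 = 1; torsion from ∂_2 factors > 1: [2]. So H_1 = Z ⊕ Z/2Z.
H_2: b_2 = 18 − 18 − 0 = 0; torsion from ∂_3 factors > 1: none. So H_2 = 0.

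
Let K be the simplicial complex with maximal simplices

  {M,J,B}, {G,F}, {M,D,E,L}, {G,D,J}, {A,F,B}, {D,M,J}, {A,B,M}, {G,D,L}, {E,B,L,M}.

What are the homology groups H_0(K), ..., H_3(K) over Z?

We work with the vertex ordering A < B < D < E < F < G < J < L < M. The simplices of K, each written with vertices in increasing order, are:

  0-simplices (9): A, B, D, E, F, G, J, L, M
  1-simplices (20): AB, AF, AM, BE, BF, BJ, BL, BM, DE, DG, DJ, DL, DM, EL, EM, FG, GJ, GL, JM, LM
  2-simplices (13): ABF, ABM, BEL, BEM, BJM, BLM, DEL, DEM, DGJ, DGL, DJM, DLM, ELM
  3-simplices (2): BELM, DELM

so the chain groups are C_0 ≅ Z^9, C_1 ≅ Z^20, C_2 ≅ Z^13, C_3 ≅ Z^2.

∂_1: C_1 → C_0 sends each edge [p,q] (with p < q) to q − p.
The resulting 9×20 matrix has rank 8, and its Smith normal form has invariant factors (1,1,1,1,1,1,1,1).

∂_2: C_2 → C_1 acts by ∂[p,q,r] = [q,r] − [p,r] + [p,q]. For instance
  ∂BEL = EL − BL + BE,
  ∂ABF = BF − AF + AB.
As a 20×13 matrix over Z this has rank 11, with invariant factors (1,1,1,1,1,1,1,1,1,1,1).

Boundary ∂_3: C_3 → C_2 sends each 3-simplex σ to the alternating sum Σ_i (−1)^i (σ with its i-th vertex removed). For instance
  ∂DELM = ELM − DLM + DEM − DEL,
  ∂BELM = ELM − BLM + BEM − BEL.
The 13×2 boundary matrix has rank 2 and Smith normal form diag(1,1).

Now H_k = ker ∂_k / im ∂_{k+1}, so:

  H_0: rank C_0 − rank ∂_1 = 9 − 8 = 1, and the invariant factors of ∂_1 are all 1, so H_0 ≅ Z.
  H_1: rank ker ∂_1 − rank ∂_2 = (20 − 8) − 11 = 1, and the invariant factors of ∂_2 are all 1, so H_1 ≅ Z.
  H_2: rank ker ∂_2 − rank ∂_3 = (13 − 11) − 2 = 0, and the invariant factors of ∂_3 are all 1, so H_2 ≅ 0.
  H_3: rank ker ∂_3 − rank ∂_4 = (2 − 2) − 0 = 0, and there is no ∂_4, so H_3 ≅ 0.

H_0 ≅ Z,  H_1 ≅ Z,  H_2 = 0,  H_3 = 0.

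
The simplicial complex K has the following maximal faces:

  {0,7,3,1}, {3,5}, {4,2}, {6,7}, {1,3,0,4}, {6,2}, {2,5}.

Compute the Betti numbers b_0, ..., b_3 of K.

K has 8 vertices, 14 edges, 7 triangles, 2 3-simplices.
rank ∂_0 = 0, rank ∂_1 = 7 ⇒ b_0 = 8 − 0 − 7 = 1; all invariant factors of ∂_1 are 1 so no torsion. So H_0 ≅ Z.
rank ∂_1 = 7, rank ∂_2 = 5 ⇒ b_1 = 14 − 7 − 5 = 2; all invariant factors of ∂_2 are 1 so no torsion. So H_1 ≅ Z^2.
rank ∂_2 = 5, rank ∂_3 = 2 ⇒ b_2 = 7 − 5 − 2 = 0; all invariant factors of ∂_3 are 1 so no torsion. So H_2 ≅ 0.
rank ∂_3 = 2, rank ∂_4 = 0 ⇒ b_3 = 2 − 2 − 0 = 0. So H_3 ≅ 0.

b_0 = 1, b_1 = 2, b_2 = 0, b_3 = 0.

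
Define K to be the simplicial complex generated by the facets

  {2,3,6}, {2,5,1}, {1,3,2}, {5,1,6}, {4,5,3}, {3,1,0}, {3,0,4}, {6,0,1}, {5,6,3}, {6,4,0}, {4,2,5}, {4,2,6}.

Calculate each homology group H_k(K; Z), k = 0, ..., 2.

We work with the vertex ordering 0 < 1 < 2 < 3 < 4 < 5 < 6. The simplices of K, each written with vertices in increasing order, are:

  0-simplices (7): [0], [1], [2], [3], [4], [5], [6]
  1-simplices (18): [0,1], [0,3], [0,4], [0,6], [1,2], [1,3], [1,5], [1,6], [2,3], [2,4], [2,5], [2,6], [3,4], [3,5], [3,6], [4,5], [4,6], [5,6]
  2-simplices (12): [0,1,3], [0,1,6], [0,3,4], [0,4,6], [1,2,3], [1,2,5], [1,5,6], [2,3,6], [2,4,5], [2,4,6], [3,4,5], [3,5,6]

so the chain groups are C_0 ≅ Z^7, C_1 ≅ Z^18, C_2 ≅ Z^12.

∂_1: C_1 → C_0 sends each edge [p,q] (with p < q) to q − p. For instance
  ∂[1,3] = [3] − [1].
The resulting 7×18 matrix has rank 6, and its Smith normal form has invariant factors (1,1,1,1,1,1).

The boundary map ∂_2: C_2 → C_1 acts by ∂[p,q,r] = [q,r] − [p,r] + [p,q]. For instance
  ∂[0,1,3] = [1,3] − [0,3] + [0,1],
  ∂[0,1,6] = [1,6] − [0,6] + [0,1].
As a 18×12 matrix over Z this has rank 12, with invariant factors (1,1,1,1,1,1,1,1,1,1,1,2).

Computing H_k = (kernel of ∂_k) / (image of ∂_{k+1}):

  H_0: rank C_0 − rank ∂_1 = 7 − 6 = 1, and the invariant factors of ∂_1 are all 1, so H_0 ≅ Z.
  H_1: rank ker ∂_1 − rank ∂_2 = (18 − 6) − 12 = 0, and ∂_2 has invariant factor 2 > 1, so H_1 ≅ Z/2Z.
  H_2: rank ker ∂_2 − rank ∂_3 = (12 − 12) − 0 = 0, and there is no ∂_3, so H_2 ≅ 0.

H_0 = Z,  H_1 = Z/2Z,  H_2 = 0.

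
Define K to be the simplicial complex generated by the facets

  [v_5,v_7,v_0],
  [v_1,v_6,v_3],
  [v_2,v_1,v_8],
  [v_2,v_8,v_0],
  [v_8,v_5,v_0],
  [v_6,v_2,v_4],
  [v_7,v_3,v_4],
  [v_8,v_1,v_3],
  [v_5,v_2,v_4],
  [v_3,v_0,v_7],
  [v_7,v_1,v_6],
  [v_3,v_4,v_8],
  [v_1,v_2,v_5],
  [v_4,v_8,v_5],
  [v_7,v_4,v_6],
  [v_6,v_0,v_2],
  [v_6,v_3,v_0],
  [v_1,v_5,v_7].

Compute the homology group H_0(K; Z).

K has 9 vertices, 27 edges, 18 triangles.
rank ∂_0 = 0, rank ∂_1 = 8 ⇒ b_0 = 9 − 0 − 8 = 1; all invariant factors of ∂_1 are 1 so no torsion. So H_0 ≅ Z.

H_0 ≅ Z.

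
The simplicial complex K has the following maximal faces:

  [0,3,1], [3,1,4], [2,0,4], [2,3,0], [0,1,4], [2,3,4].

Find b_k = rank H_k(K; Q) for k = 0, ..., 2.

b_0 = 1, b_1 = 0, b_2 = 1.

We work with the vertex ordering 0 < 1 < 2 < 3 < 4. The simplices of K, each written with vertices in increasing order, are:

  0-simplices (5): [0], [1], [2], [3], [4]
  1-simplices (9): [0,1], [0,2], [0,3], [0,4], [1,3], [1,4], [2,3], [2,4], [3,4]
  2-simplices (6): [0,1,3], [0,1,4], [0,2,3], [0,2,4], [1,3,4], [2,3,4]

giving chain groups C_0 ≅ Z^5, C_1 ≅ Z^9, C_2 ≅ Z^6.

∂_1: C_1 → C_0 maps an edge to its endpoints' difference, ∂[p,q] = q − p.
The resulting 5×9 matrix has rank 4, and its Smith normal form has invariant factors (1,1,1,1).

∂_2: C_2 → C_1 maps a triangle to the signed sum of its edges. For instance
  ∂[0,2,4] = [2,4] − [0,4] + [0,2],
  ∂[2,3,4] = [3,4] − [2,4] + [2,3].
This gives a 9×6 integer matrix of rank 5; reducing to Smith normal form yields diagonal entries (1,1,1,1,1).

Reading off H_k = ker ∂_k / im ∂_{k+1}:

  H_0: rank C_0 − rank ∂_1 = 5 − 4 = 1, and the invariant factors of ∂_1 are all 1, so H_0 ≅ Z.
  H_1: rank ker ∂_1 − rank ∂_2 = (9 − 4) − 5 = 0, and the invariant factors of ∂_2 are all 1, so H_1 ≅ 0.
  H_2: rank ker ∂_2 − rank ∂_3 = (6 − 5) − 0 = 1, and there is no ∂_3, so H_2 ≅ Z.

Hence the Betti numbers are b_0 = 1, b_1 = 0, b_2 = 1.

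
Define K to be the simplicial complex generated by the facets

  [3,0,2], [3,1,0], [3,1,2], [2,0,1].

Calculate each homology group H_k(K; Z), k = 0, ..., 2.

H_0 ≅ Z,  H_1 = 0,  H_2 ≅ Z.

Fix the vertex order 0 < 1 < 2 < 3 and write every simplex with vertices in increasing order. Then dim K = 2 and the simplices of K are:

  0-simplices (4): [0], [1], [2], [3]
  1-simplices (6): [0,1], [0,2], [0,3], [1,2], [1,3], [2,3]
  2-simplices (4): [0,1,2], [0,1,3], [0,2,3], [1,2,3]

so the chain groups are C_0 ≅ Z^4, C_1 ≅ Z^6, C_2 ≅ Z^4.

∂_1: C_1 → C_0 is given by ∂[p,q] = [q] − [p].
This gives a 4×6 integer matrix of rank 3; reducing to Smith normal form yields diagonal entries (1,1,1).

The boundary map ∂_2: C_2 → C_1 sends each 2-simplex [p,q,r] to [q,r] − [p,r] + [p,q]. For instance
  ∂[0,2,3] = [2,3] − [0,3] + [0,2],
  ∂[0,1,3] = [1,3] − [0,3] + [0,1].
This gives a 6×4 integer matrix of rank 3; reducing to Smith normal form yields diagonal entries (1,1,1).

From H_k ≅ ker(∂_k) / im(∂_{k+1}) we obtain:

  H_0: rank C_0 − rank ∂_1 = 4 − 3 = 1, and the invariant factors of ∂_1 are all 1, so H_0 ≅ Z.
  H_1: rank ker ∂_1 − rank ∂_2 = (6 − 3) − 3 = 0, and the invariant factors of ∂_2 are all 1, so H_1 ≅ 0.
  H_2: rank ker ∂_2 − rank ∂_3 = (4 − 3) − 0 = 1, and there is no ∂_3, so H_2 ≅ Z.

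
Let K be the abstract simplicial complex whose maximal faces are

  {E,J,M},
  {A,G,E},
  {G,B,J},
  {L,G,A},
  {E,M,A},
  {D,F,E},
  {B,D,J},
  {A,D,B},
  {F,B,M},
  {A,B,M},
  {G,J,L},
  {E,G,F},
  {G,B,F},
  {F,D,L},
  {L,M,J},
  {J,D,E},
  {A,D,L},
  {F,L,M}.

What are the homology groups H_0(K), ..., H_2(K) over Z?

H_0 ≅ Z,  H_1 ≅ Z^2,  H_2 ≅ Z.

We work with the vertex ordering A < B < D < E < F < G < J < L < M. The simplices of K, each written with vertices in increasing order, are:

  0-simplices (9): A, B, D, E, F, G, J, L, M
  1-simplices (27): AB, AD, AE, AG, AL, AM, BD, BF, BG, BJ, BM, DE, DF, DJ, DL, EF, EG, EJ, EM, FG, FL, FM, GJ, GL, JL, JM, LM
  2-simplices (18): ABD, ABM, ADL, AEG, AEM, AGL, BDJ, BFG, BFM, BGJ, DEF, DEJ, DFL, EFG, EJM, FLM, GJL, JLM

Hence C_0 ≅ Z^9, C_1 ≅ Z^27, C_2 ≅ Z^18.

∂_1: C_1 → C_0 is given by ∂[p,q] = [q] − [p]. For instance
  ∂AM = M − A.
The 9×27 boundary matrix has rank 8 and Smith normal form diag(1,1,1,1,1,1,1,1).

Boundary ∂_2: C_2 → C_1 sends each 2-simplex [p,q,r] to [q,r] − [p,r] + [p,q]. For instance
  ∂BDJ = DJ − BJ + BD,
  ∂GJL = JL − GL + GJ.
The 27×18 boundary matrix has rank 17 and Smith normal form diag(1,1,1,1,1,1,1,1,1,1,1,1,1,1,1,1,1).

Reading off H_k = ker ∂_k / im ∂_{k+1}:

  H_0: rank C_0 − rank ∂_1 = 9 − 8 = 1, and the invariant factors of ∂_1 are all 1, so H_0 ≅ Z.
  H_1: rank ker ∂_1 − rank ∂_2 = (27 − 8) − 17 = 2, and the invariant factors of ∂_2 are all 1, so H_1 ≅ Z^2.
  H_2: rank ker ∂_2 − rank ∂_3 = (18 − 17) − 0 = 1, and there is no ∂_3, so H_2 ≅ Z.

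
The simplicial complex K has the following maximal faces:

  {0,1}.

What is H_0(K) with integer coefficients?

H_0 = Z.

Take the total order 0 < 1 on the vertex set. Then K (dimension 1) consists of the simplices:

  0-simplices (2): [0], [1]
  1-simplices (1): [0,1]

so the chain groups are C_0 ≅ Z^2, C_1 ≅ Z^1.

∂_1: C_1 → C_0 is given by ∂[p,q] = [q] − [p]. For instance
  ∂[0,1] = [1] − [0].
As a 2×1 matrix over Z this has rank 1, with invariant factors (1).

Reading off H_k = ker ∂_k / im ∂_{k+1}:

  H_0: rank C_0 − rank ∂_1 = 2 − 1 = 1, and the invariant factors of ∂_1 are all 1, so H_0 ≅ Z.

(K is a triangulation of the 1-simplex.)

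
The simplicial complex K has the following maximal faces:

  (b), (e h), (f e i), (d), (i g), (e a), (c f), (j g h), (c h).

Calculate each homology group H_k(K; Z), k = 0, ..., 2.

Fix the vertex order a < b < c < d < e < f < g < h < i < j and write every simplex with vertices in increasing order. Then dim K = 2 and the simplices of K are:

  0-simplices (10): a, b, c, d, e, f, g, h, i, j
  1-simplices (11): ae, cf, ch, ef, eh, ei, fi, gh, gi, gj, hj
  2-simplices (2): efi, ghj

giving chain groups C_0 ≅ Z^10, C_1 ≅ Z^11, C_2 ≅ Z^2.

∂_1: C_1 → C_0 maps an edge to its endpoints' difference, ∂[p,q] = q − p. For instance
  ∂cf = f − c.
This gives a 10×11 integer matrix of rank 7; reducing to Smith normal form yields diagonal entries (1,1,1,1,1,1,1).

∂_2: C_2 → C_1 acts by ∂[p,q,r] = [q,r] − [p,r] + [p,q]. For instance
  ∂efi = fi − ei + ef,
  ∂ghj = hj − gj + gh.
The 11×2 boundary matrix has rank 2 and Smith normal form diag(1,1).

Now H_k = ker ∂_k / im ∂_{k+1}, so:

  H_0: rank C_0 − rank ∂_1 = 10 − 7 = 3, and the invariant factors of ∂_1 are all 1, so H_0 ≅ Z^3.
  H_1: rank ker ∂_1 − rank ∂_2 = (11 − 7) − 2 = 2, and the invariant factors of ∂_2 are all 1, so H_1 ≅ Z^2.
  H_2: rank ker ∂_2 − rank ∂_3 = (2 − 2) − 0 = 0, and there is no ∂_3, so H_2 ≅ 0.

As a check, the Euler characteristic is 10 − 11 + 2 = 1, which agrees with 3 − 2 + 0 = 1.

H_0 ≅ Z^3,  H_1 ≅ Z^2,  H_2 = 0.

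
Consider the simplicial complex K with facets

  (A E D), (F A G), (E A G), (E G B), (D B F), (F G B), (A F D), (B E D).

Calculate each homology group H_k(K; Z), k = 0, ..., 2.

Take the total order A < B < D < E < F < G on the vertex set. Then K (dimension 2) consists of the simplices:

  0-simplices (6): A, B, D, E, F, G
  1-simplices (12): AD, AE, AF, AG, BD, BE, BF, BG, DE, DF, EG, FG
  2-simplices (8): ADE, ADF, AEG, AFG, BDE, BDF, BEG, BFG

so the chain groups are C_0 ≅ Z^6, C_1 ≅ Z^12, C_2 ≅ Z^8.

Boundary ∂_1: C_1 → C_0 is given by ∂[p,q] = [q] − [p]. For instance
  ∂BE = E − B.
As a 6×12 matrix over Z this has rank 5, with invariant factors (1,1,1,1,1).

The boundary map ∂_2: C_2 → C_1 acts by ∂[p,q,r] = [q,r] − [p,r] + [p,q]. For instance
  ∂AEG = EG − AG + AE,
  ∂BEG = EG − BG + BE.
This gives a 12×8 integer matrix of rank 7; reducing to Smith normal form yields diagonal entries (1,1,1,1,1,1,1).

Now H_k = ker ∂_k / im ∂_{k+1}, so:

  H_0: rank C_0 − rank ∂_1 = 6 − 5 = 1, and the invariant factors of ∂_1 are all 1, so H_0 = Z.
  H_1: rank ker ∂_1 − rank ∂_2 = (12 − 5) − 7 = 0, and the invariant factors of ∂_2 are all 1, so H_1 = 0.
  H_2: rank ker ∂_2 − rank ∂_3 = (8 − 7) − 0 = 1, and there is no ∂_3, so H_2 = Z.

H_0 ≅ Z,  H_1 = 0,  H_2 ≅ Z.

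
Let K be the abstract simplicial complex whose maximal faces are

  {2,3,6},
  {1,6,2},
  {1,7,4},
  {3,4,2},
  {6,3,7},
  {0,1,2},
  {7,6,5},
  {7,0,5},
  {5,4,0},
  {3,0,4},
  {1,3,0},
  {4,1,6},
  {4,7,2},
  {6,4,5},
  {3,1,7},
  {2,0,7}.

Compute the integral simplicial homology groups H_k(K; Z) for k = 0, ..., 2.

Order the vertices as 0 < 1 < 2 < 3 < 4 < 5 < 6 < 7. Listing each simplex with vertices in this order, K has dimension 2 with simplices:

  0-simplices (8): [0], [1], [2], [3], [4], [5], [6], [7]
  1-simplices (24): (24 of them)
  2-simplices (16): [0,1,2], [0,1,3], [0,2,7], [0,3,4], [0,4,5], [0,5,7], [1,2,6], [1,3,7], [1,4,6], [1,4,7], [2,3,4], [2,3,6], [2,4,7], [3,6,7], [4,5,6], [5,6,7]

Hence C_0 ≅ Z^8, C_1 ≅ Z^24, C_2 ≅ Z^16.

∂_1: C_1 → C_0 sends each edge [p,q] (with p < q) to q − p. For instance
  ∂[0,7] = [7] − [0].
This gives a 8×24 integer matrix of rank 7; reducing to Smith normal form yields diagonal entries (1,1,1,1,1,1,1).

The boundary map ∂_2: C_2 → C_1 acts by ∂[p,q,r] = [q,r] − [p,r] + [p,q]. For instance
  ∂[0,1,3] = [1,3] − [0,3] + [0,1],
  ∂[1,4,7] = [4,7] − [1,7] + [1,4].
As a 24×16 matrix over Z this has rank 15, with invariant factors (1,1,1,1,1,1,1,1,1,1,1,1,1,1,1).

From H_k ≅ ker(∂_k) / im(∂_{k+1}) we obtain:

  H_0: rank C_0 − rank ∂_1 = 8 − 7 = 1, and the invariant factors of ∂_1 are all 1, so H_0 ≅ Z.
  H_1: rank ker ∂_1 − rank ∂_2 = (24 − 7) − 15 = 2, and the invariant factors of ∂_2 are all 1, so H_1 ≅ Z^2.
  H_2: rank ker ∂_2 − rank ∂_3 = (16 − 15) − 0 = 1, and there is no ∂_3, so H_2 ≅ Z.

As a check, the Euler characteristic is 8 − 24 + 16 = 0, which agrees with 1 − 2 + 1 = 0.
(K is a triangulation of the torus T^2.)

H_0 ≅ Z,  H_1 ≅ Z^2,  H_2 ≅ Z.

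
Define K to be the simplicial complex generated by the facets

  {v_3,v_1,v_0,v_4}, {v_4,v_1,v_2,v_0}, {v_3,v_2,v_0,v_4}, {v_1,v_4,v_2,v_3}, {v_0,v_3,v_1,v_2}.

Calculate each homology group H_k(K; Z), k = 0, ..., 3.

Order the vertices as v_0 < v_1 < v_2 < v_3 < v_4. Listing each simplex with vertices in this order, K has dimension 3 with simplices:

  0-simplices (5): [v_0], [v_1], [v_2], [v_3], [v_4]
  1-simplices (10): [v_0,v_1], [v_0,v_2], [v_0,v_3], [v_0,v_4], [v_1,v_2], [v_1,v_3], [v_1,v_4], [v_2,v_3], [v_2,v_4], [v_3,v_4]
  2-simplices (10): [v_0,v_1,v_2], [v_0,v_1,v_3], [v_0,v_1,v_4], [v_0,v_2,v_3], [v_0,v_2,v_4], [v_0,v_3,v_4], [v_1,v_2,v_3], [v_1,v_2,v_4], [v_1,v_3,v_4], [v_2,v_3,v_4]
  3-simplices (5): [v_0,v_1,v_2,v_3], [v_0,v_1,v_2,v_4], [v_0,v_1,v_3,v_4], [v_0,v_2,v_3,v_4], [v_1,v_2,v_3,v_4]

Hence C_0 ≅ Z^5, C_1 ≅ Z^10, C_2 ≅ Z^10, C_3 ≅ Z^5.

∂_1: C_1 → C_0 maps an edge to its endpoints' difference, ∂[p,q] = q − p. For instance
  ∂[v_3,v_4] = [v_4] − [v_3].
The resulting 5×10 matrix has rank 4, and its Smith normal form has invariant factors (1,1,1,1).

The boundary map ∂_2: C_2 → C_1 maps a triangle to the signed sum of its edges. For instance
  ∂[v_1,v_3,v_4] = [v_3,v_4] − [v_1,v_4] + [v_1,v_3],
  ∂[v_1,v_2,v_4] = [v_2,v_4] − [v_1,v_4] + [v_1,v_2].
As a 10×10 matrix over Z this has rank 6, with invariant factors (1,1,1,1,1,1).

The boundary map ∂_3: C_3 → C_2 sends each 3-simplex σ to the alternating sum Σ_i (−1)^i (σ with its i-th vertex removed). For instance
  ∂[v_1,v_2,v_3,v_4] = [v_2,v_3,v_4] − [v_1,v_3,v_4] + [v_1,v_2,v_4] − [v_1,v_2,v_3],
  ∂[v_0,v_1,v_2,v_4] = [v_1,v_2,v_4] − [v_0,v_2,v_4] + [v_0,v_1,v_4] − [v_0,v_1,v_2].
The resulting 10×5 matrix has rank 4, and its Smith normal form has invariant factors (1,1,1,1).

Now H_k = ker ∂_k / im ∂_{k+1}, so:

  H_0: rank C_0 − rank ∂_1 = 5 − 4 = 1, and the invariant factors of ∂_1 are all 1, so H_0 = Z.
  H_1: rank ker ∂_1 − rank ∂_2 = (10 − 4) − 6 = 0, and the invariant factors of ∂_2 are all 1, so H_1 = 0.
  H_2: rank ker ∂_2 − rank ∂_3 = (10 − 6) − 4 = 0, and the invariant factors of ∂_3 are all 1, so H_2 = 0.
  H_3: rank ker ∂_3 − rank ∂_4 = (5 − 4) − 0 = 1, and there is no ∂_4, so H_3 = Z.

H_0 ≅ Z,  H_1 = 0,  H_2 = 0,  H_3 ≅ Z.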